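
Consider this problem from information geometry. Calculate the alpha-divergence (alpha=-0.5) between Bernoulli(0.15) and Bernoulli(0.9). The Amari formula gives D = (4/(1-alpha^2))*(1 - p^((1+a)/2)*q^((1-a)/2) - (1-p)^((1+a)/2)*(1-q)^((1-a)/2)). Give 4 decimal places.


Amari alpha-divergence:
D = (4/(1-alpha^2))*(1 - p^((1+a)/2)*q^((1-a)/2) - (1-p)^((1+a)/2)*(1-q)^((1-a)/2)).
alpha = -0.5, p = 0.15, q = 0.9.
e1 = (1+alpha)/2 = 0.25, e2 = (1-alpha)/2 = 0.75.
t1 = p^e1 * q^e2 = 0.15^0.25 * 0.9^0.75 = 0.575049.
t2 = (1-p)^e1 * (1-q)^e2 = 0.85^0.25 * 0.1^0.75 = 0.170748.
4/(1-alpha^2) = 5.333333.
D = 5.333333*(1 - 0.575049 - 0.170748) = 1.3558

1.3558


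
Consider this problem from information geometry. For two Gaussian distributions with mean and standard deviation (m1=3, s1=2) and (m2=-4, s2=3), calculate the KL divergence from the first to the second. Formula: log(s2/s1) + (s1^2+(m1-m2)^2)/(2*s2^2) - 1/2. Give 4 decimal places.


KL divergence between normal distributions:
KL = log(s2/s1) + (s1^2 + (m1-m2)^2)/(2*s2^2) - 1/2.
log(3/2) = 0.405465.
(2^2 + (3--4)^2)/(2*3^2) = (4 + 49)/18 = 2.944444.
KL = 0.405465 + 2.944444 - 0.5 = 2.8499

2.8499


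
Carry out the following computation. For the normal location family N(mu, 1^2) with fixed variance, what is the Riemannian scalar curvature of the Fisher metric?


This family has a single free parameter, so its statistical manifold
is 1-dimensional. The Riemann curvature tensor of any 1-dimensional
Riemannian manifold vanishes identically, so R = 0.

0


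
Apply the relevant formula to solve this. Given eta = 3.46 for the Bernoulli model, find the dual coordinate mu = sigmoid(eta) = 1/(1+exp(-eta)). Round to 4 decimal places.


Dual coordinate (expectation parameter) for Bernoulli:
mu = 1/(1+exp(-eta)).
eta = 3.46.
exp(-eta) = exp(-3.46) = 0.03143.
mu = 1/(1+0.03143) = 0.9695

0.9695


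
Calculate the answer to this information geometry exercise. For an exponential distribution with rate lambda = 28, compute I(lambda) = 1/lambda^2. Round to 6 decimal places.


Fisher information for exponential: I(lambda) = 1/lambda^2.
lambda = 28, lambda^2 = 784.
I = 1/784 = 0.001276

0.001276


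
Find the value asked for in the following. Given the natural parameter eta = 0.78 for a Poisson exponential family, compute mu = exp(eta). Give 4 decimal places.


Expectation parameter for Poisson exponential family:
mu = exp(eta).
eta = 0.78.
mu = exp(0.78) = 2.1815

2.1815


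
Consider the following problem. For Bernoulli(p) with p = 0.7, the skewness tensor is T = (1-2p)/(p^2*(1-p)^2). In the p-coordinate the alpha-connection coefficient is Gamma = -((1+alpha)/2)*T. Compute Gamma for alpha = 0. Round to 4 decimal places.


Skewness (Amari-Chentsov) tensor: T = (1-2p)/(p^2*(1-p)^2).
p = 0.7, 1-2p = -0.4, p^2 = 0.49, (1-p)^2 = 0.09.
T = -0.4/(0.49 * 0.09) = -9.070295.
In the p-coordinate, Gamma^(alpha) = Gamma^(0) - (alpha/2)*T with Gamma^(0) = (1/2)*g'(p) = -T/2,
so Gamma^(alpha) = -((1+alpha)/2)*T.
alpha = 0, -(1+alpha)/2 = -0.5.
Gamma = -0.5 * -9.070295 = 4.5351

4.5351


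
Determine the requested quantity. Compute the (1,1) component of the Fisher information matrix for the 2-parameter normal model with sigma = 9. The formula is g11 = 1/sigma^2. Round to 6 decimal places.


For the 2-parameter normal family, the Fisher metric has:
  g11 = 1/sigma^2, g22 = 2/sigma^2.
sigma = 9, sigma^2 = 81.
g11 = 0.012346

0.012346


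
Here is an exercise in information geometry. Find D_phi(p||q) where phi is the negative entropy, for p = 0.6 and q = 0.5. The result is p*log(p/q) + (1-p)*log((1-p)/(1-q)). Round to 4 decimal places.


Bregman divergence with negative entropy generator:
D = p*log(p/q) + (1-p)*log((1-p)/(1-q)).
p = 0.6, q = 0.5.
p*log(p/q) = 0.6*log(0.6/0.5) = 0.109393.
(1-p)*log((1-p)/(1-q)) = 0.4*log(0.4/0.5) = -0.089257.
D = 0.109393 + -0.089257 = 0.0201

0.0201


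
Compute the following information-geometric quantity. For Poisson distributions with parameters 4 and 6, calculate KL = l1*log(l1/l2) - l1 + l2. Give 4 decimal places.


KL divergence for Poisson:
KL = l1*log(l1/l2) - l1 + l2.
l1 = 4, l2 = 6.
log(4/6) = -0.405465.
l1*log(l1/l2) = 4 * -0.405465 = -1.62186.
KL = -1.62186 - 4 + 6 = 0.3781

0.3781


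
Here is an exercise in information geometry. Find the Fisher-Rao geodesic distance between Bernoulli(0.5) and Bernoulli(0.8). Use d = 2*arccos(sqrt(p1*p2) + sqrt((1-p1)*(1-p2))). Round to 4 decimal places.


Geodesic distance on Bernoulli manifold:
d(p1,p2) = 2*arccos(sqrt(p1*p2) + sqrt((1-p1)*(1-p2))).
sqrt(p1*p2) = sqrt(0.5*0.8) = 0.632456.
sqrt((1-p1)*(1-p2)) = sqrt(0.5*0.2) = 0.316228.
arg = 0.632456 + 0.316228 = 0.948683.
d = 2*arccos(0.948683) = 0.6435

0.6435


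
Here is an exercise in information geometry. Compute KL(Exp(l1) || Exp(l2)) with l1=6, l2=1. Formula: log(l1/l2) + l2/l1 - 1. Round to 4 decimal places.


KL divergence for exponential family:
KL = log(l1/l2) + l2/l1 - 1.
log(6/1) = 1.791759.
1/6 = 0.166667.
KL = 1.791759 + 0.166667 - 1 = 0.9584

0.9584


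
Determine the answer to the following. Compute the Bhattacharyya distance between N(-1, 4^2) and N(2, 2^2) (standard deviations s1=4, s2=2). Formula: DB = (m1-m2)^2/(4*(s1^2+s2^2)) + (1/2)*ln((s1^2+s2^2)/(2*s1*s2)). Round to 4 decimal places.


Bhattacharyya distance between two Gaussians:
DB = (m1-m2)^2/(4*(s1^2+s2^2)) + (1/2)*ln((s1^2+s2^2)/(2*s1*s2)).
(m1-m2)^2 = (-3)^2 = 9.
s1^2+s2^2 = 16 + 4 = 20.
term1 = 9/80 = 0.1125.
term2 = 0.5*ln(20/16.0) = 0.111572.
DB = 0.1125 + 0.111572 = 0.2241

0.2241


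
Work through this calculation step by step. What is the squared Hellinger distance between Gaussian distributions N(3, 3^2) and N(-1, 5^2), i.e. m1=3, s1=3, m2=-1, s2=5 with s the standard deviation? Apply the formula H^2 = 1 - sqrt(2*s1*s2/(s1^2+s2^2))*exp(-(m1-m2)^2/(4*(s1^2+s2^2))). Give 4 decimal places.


Squared Hellinger distance for Gaussians:
H^2 = 1 - sqrt(2*s1*s2/(s1^2+s2^2)) * exp(-(m1-m2)^2/(4*(s1^2+s2^2))).
s1^2 = 9, s2^2 = 25, s1^2+s2^2 = 34.
sqrt(2*3*5/(34)) = 0.939336.
(m1-m2)^2 = (4)^2 = 16.
exp(-16/(4*34)) = exp(-0.117647) = 0.88901.
H^2 = 1 - 0.939336*0.88901 = 0.1649

0.1649


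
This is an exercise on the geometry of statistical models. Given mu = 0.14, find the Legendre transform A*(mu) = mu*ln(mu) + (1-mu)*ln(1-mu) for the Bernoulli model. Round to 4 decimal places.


Legendre transform for Bernoulli:
A*(mu) = mu*log(mu) + (1-mu)*log(1-mu).
mu = 0.14, 1-mu = 0.86.
mu*log(mu) = 0.14*log(0.14) = -0.275256.
(1-mu)*log(1-mu) = 0.86*log(0.86) = -0.129708.
A* = -0.275256 + -0.129708 = -0.4050

-0.4050


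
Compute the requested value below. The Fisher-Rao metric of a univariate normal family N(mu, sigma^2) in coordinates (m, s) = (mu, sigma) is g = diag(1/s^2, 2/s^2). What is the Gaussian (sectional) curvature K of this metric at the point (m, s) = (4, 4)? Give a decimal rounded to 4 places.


The metric has the form g = (A dm^2 + B ds^2)/s^2 with A = 1, B = 2.
Substitute u = sqrt(A/B)*m: g = B*(du^2 + ds^2)/s^2, i.e. B times the
Poincare upper half-plane metric, which has constant Gaussian curvature -1.
Scaling a 2D metric by a constant c divides the Gaussian curvature by c,
so K = -1/B = -1/(2) = -0.5000 everywhere (the point (m, s) = (4, 4) is irrelevant:
the curvature is constant).
The requested Gaussian curvature is K = -0.5000.

-0.5000


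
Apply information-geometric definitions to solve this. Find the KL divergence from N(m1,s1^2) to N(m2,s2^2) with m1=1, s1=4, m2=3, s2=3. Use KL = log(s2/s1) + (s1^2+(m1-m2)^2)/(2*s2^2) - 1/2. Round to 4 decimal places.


KL divergence between normal distributions:
KL = log(s2/s1) + (s1^2 + (m1-m2)^2)/(2*s2^2) - 1/2.
log(3/4) = -0.287682.
(4^2 + (1-3)^2)/(2*3^2) = (16 + 4)/18 = 1.111111.
KL = -0.287682 + 1.111111 - 0.5 = 0.3234

0.3234


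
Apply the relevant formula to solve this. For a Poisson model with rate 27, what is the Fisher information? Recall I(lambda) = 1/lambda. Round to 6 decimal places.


Fisher information for Poisson: I(lambda) = 1/lambda.
lambda = 27.
I(lambda) = 1/27 = 0.037037

0.037037


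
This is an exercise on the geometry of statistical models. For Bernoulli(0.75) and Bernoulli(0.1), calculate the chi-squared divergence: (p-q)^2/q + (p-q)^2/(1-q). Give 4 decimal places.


Chi-squared divergence between Bernoulli distributions:
chi^2 = (p-q)^2/q + (p-q)^2/(1-q).
p = 0.75, q = 0.1, p-q = 0.65.
(p-q)^2 = 0.4225.
term1 = 0.4225/0.1 = 4.225.
term2 = 0.4225/0.9 = 0.469444.
chi^2 = 4.225 + 0.469444 = 4.6944

4.6944


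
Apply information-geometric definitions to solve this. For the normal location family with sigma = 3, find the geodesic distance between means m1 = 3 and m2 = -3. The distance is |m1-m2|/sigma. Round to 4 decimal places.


On the fixed-variance normal subfamily, geodesic distance = |m1-m2|/sigma.
|3 - -3| = 6.
sigma = 3.
d = 6/3 = 2.0000

2.0000


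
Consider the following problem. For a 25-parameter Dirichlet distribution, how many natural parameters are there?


Exponential family dimension calculation:
Dirichlet with 25 components has 25 natural parameters.

25


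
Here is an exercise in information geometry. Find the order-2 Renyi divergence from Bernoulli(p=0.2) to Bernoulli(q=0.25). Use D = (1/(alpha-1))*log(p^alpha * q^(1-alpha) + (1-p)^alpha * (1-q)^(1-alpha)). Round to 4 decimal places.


Renyi divergence of order alpha between Bernoulli distributions:
D = (1/(alpha-1))*log(p^alpha * q^(1-alpha) + (1-p)^alpha * (1-q)^(1-alpha)).
alpha = 2, p = 0.2, q = 0.25.
p^alpha * q^(1-alpha) = 0.2^2 * 0.25^-1 = 0.16.
(1-p)^alpha * (1-q)^(1-alpha) = 0.8^2 * 0.75^-1 = 0.853333.
sum = 0.16 + 0.853333 = 1.013333.
D = (1/1)*log(1.013333) = 0.0132

0.0132


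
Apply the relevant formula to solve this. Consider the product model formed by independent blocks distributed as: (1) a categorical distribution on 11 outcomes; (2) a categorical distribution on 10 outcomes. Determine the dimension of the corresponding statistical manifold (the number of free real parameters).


The dimension of a statistical manifold equals the number of free
(independent) real parameters of the model. For a product of independent
blocks the parameter counts add.
- categorical on 11 outcomes (probabilities sum to 1): 11-1 = 10.
- categorical on 10 outcomes (probabilities sum to 1): 10-1 = 9.
Total = 10 + 9 = 19.
Dimension = 19

19


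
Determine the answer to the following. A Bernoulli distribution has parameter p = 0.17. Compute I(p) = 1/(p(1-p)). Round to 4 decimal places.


For Bernoulli(p), Fisher information is I(p) = 1/(p*(1-p)).
p = 0.17, 1-p = 0.83.
p*(1-p) = 0.1411.
I(p) = 1/0.1411 = 7.0872

7.0872


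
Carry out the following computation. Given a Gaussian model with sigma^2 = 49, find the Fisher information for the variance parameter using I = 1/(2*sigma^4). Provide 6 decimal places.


Fisher information for variance: I(sigma^2) = 1/(2*sigma^4).
sigma^2 = 49, so sigma^4 = 2401.
I = 1/(2*2401) = 1/4802 = 0.000208

0.000208


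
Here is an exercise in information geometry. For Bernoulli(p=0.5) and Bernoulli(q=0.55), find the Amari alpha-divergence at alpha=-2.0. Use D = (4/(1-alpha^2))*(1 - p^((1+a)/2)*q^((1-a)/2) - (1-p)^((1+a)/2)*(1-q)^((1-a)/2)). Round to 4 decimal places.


Amari alpha-divergence:
D = (4/(1-alpha^2))*(1 - p^((1+a)/2)*q^((1-a)/2) - (1-p)^((1+a)/2)*(1-q)^((1-a)/2)).
alpha = -2.0, p = 0.5, q = 0.55.
e1 = (1+alpha)/2 = -0.5, e2 = (1-alpha)/2 = 1.5.
t1 = p^e1 * q^e2 = 0.5^-0.5 * 0.55^1.5 = 0.576845.
t2 = (1-p)^e1 * (1-q)^e2 = 0.5^-0.5 * 0.45^1.5 = 0.426907.
4/(1-alpha^2) = -1.333333.
D = -1.333333*(1 - 0.576845 - 0.426907) = 0.0050

0.0050


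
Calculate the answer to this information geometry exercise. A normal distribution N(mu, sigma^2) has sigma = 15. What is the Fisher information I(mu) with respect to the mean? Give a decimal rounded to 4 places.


The Fisher information for the mean of a normal distribution is I(mu) = 1/sigma^2.
sigma = 15, so sigma^2 = 225.
I(mu) = 1/225 = 0.0044

0.0044


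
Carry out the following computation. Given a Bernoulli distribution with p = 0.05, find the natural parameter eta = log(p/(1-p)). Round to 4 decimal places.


Natural parameter for Bernoulli: eta = log(p/(1-p)).
p = 0.05, 1-p = 0.95.
p/(1-p) = 0.052632.
eta = log(0.052632) = -2.9444

-2.9444


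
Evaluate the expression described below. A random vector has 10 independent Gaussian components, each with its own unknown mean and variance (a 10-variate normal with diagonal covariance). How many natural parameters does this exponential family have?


Exponential family dimension calculation:
Each univariate normal has two natural parameters (mu/sigma^2 and -1/(2 sigma^2)).
With 10 independent components, dim = 2 * 10 = 20.

20


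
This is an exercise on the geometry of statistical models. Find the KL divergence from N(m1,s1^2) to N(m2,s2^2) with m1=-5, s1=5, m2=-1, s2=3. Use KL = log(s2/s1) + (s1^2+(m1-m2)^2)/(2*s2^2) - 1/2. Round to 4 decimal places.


KL divergence between normal distributions:
KL = log(s2/s1) + (s1^2 + (m1-m2)^2)/(2*s2^2) - 1/2.
log(3/5) = -0.510826.
(5^2 + (-5--1)^2)/(2*3^2) = (25 + 16)/18 = 2.277778.
KL = -0.510826 + 2.277778 - 0.5 = 1.2670

1.2670


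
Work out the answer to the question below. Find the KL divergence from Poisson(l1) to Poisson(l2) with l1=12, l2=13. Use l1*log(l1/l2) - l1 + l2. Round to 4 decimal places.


KL divergence for Poisson:
KL = l1*log(l1/l2) - l1 + l2.
l1 = 12, l2 = 13.
log(12/13) = -0.080043.
l1*log(l1/l2) = 12 * -0.080043 = -0.960512.
KL = -0.960512 - 12 + 13 = 0.0395

0.0395


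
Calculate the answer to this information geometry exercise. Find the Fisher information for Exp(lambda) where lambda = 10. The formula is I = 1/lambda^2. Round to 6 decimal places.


Fisher information for exponential: I(lambda) = 1/lambda^2.
lambda = 10, lambda^2 = 100.
I = 1/100 = 0.010000

0.010000


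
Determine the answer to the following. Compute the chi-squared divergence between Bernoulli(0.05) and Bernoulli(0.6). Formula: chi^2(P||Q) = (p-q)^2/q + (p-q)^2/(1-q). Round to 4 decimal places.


Chi-squared divergence between Bernoulli distributions:
chi^2 = (p-q)^2/q + (p-q)^2/(1-q).
p = 0.05, q = 0.6, p-q = -0.55.
(p-q)^2 = 0.3025.
term1 = 0.3025/0.6 = 0.504167.
term2 = 0.3025/0.4 = 0.75625.
chi^2 = 0.504167 + 0.75625 = 1.2604

1.2604


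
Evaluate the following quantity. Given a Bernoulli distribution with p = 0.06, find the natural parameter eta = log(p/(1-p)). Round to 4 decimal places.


Natural parameter for Bernoulli: eta = log(p/(1-p)).
p = 0.06, 1-p = 0.94.
p/(1-p) = 0.06383.
eta = log(0.06383) = -2.7515

-2.7515


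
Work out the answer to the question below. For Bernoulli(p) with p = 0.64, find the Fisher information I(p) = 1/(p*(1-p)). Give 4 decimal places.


For Bernoulli(p), Fisher information is I(p) = 1/(p*(1-p)).
p = 0.64, 1-p = 0.36.
p*(1-p) = 0.2304.
I(p) = 1/0.2304 = 4.3403

4.3403


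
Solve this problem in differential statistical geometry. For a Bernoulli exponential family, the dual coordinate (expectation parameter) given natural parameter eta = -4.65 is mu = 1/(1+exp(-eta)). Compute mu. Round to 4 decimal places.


Dual coordinate (expectation parameter) for Bernoulli:
mu = 1/(1+exp(-eta)).
eta = -4.65.
exp(-eta) = exp(4.65) = 104.584986.
mu = 1/(1+104.584986) = 0.0095

0.0095


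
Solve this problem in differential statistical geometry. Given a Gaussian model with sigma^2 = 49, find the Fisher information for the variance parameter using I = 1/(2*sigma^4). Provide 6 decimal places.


Fisher information for variance: I(sigma^2) = 1/(2*sigma^4).
sigma^2 = 49, so sigma^4 = 2401.
I = 1/(2*2401) = 1/4802 = 0.000208

0.000208


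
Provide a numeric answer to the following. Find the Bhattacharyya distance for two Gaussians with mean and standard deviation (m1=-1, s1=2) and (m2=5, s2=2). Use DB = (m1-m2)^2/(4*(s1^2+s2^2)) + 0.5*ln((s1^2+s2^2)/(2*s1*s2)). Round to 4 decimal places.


Bhattacharyya distance between two Gaussians:
DB = (m1-m2)^2/(4*(s1^2+s2^2)) + (1/2)*ln((s1^2+s2^2)/(2*s1*s2)).
(m1-m2)^2 = (-6)^2 = 36.
s1^2+s2^2 = 4 + 4 = 8.
term1 = 36/32 = 1.125.
term2 = 0.5*ln(8/8.0) = 0.0.
DB = 1.125 + 0.0 = 1.1250

1.1250


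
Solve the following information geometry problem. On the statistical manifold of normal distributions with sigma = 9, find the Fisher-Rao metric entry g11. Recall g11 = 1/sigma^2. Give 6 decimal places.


For the 2-parameter normal family, the Fisher metric has:
  g11 = 1/sigma^2, g22 = 2/sigma^2.
sigma = 9, sigma^2 = 81.
g11 = 0.012346

0.012346


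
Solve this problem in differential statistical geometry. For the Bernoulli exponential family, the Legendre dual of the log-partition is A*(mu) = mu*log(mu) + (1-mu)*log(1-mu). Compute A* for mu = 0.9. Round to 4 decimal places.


Legendre transform for Bernoulli:
A*(mu) = mu*log(mu) + (1-mu)*log(1-mu).
mu = 0.9, 1-mu = 0.1.
mu*log(mu) = 0.9*log(0.9) = -0.094824.
(1-mu)*log(1-mu) = 0.1*log(0.1) = -0.230259.
A* = -0.094824 + -0.230259 = -0.3251

-0.3251


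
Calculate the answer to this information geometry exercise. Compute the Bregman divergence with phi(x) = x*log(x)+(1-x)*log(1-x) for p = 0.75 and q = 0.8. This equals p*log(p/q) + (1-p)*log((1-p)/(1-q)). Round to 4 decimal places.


Bregman divergence with negative entropy generator:
D = p*log(p/q) + (1-p)*log((1-p)/(1-q)).
p = 0.75, q = 0.8.
p*log(p/q) = 0.75*log(0.75/0.8) = -0.048404.
(1-p)*log((1-p)/(1-q)) = 0.25*log(0.25/0.2) = 0.055786.
D = -0.048404 + 0.055786 = 0.0074

0.0074


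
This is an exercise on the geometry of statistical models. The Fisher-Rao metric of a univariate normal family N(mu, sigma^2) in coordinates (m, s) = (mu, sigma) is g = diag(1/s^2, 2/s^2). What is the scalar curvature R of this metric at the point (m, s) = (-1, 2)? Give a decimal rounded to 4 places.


The metric has the form g = (A dm^2 + B ds^2)/s^2 with A = 1, B = 2.
Substitute u = sqrt(A/B)*m: g = B*(du^2 + ds^2)/s^2, i.e. B times the
Poincare upper half-plane metric, which has constant Gaussian curvature -1.
Scaling a 2D metric by a constant c divides the Gaussian curvature by c,
so K = -1/B = -1/(2) = -0.5000 everywhere (the point (m, s) = (-1, 2) is irrelevant:
the curvature is constant).
Scalar curvature in dimension 2: R = 2K = -2/(2) = -1.0000.

-1.0000


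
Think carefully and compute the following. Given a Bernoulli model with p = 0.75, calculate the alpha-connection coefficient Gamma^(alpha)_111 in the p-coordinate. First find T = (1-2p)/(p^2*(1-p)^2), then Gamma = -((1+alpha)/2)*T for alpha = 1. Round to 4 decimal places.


Skewness (Amari-Chentsov) tensor: T = (1-2p)/(p^2*(1-p)^2).
p = 0.75, 1-2p = -0.5, p^2 = 0.5625, (1-p)^2 = 0.0625.
T = -0.5/(0.5625 * 0.0625) = -14.222222.
In the p-coordinate, Gamma^(alpha) = Gamma^(0) - (alpha/2)*T with Gamma^(0) = (1/2)*g'(p) = -T/2,
so Gamma^(alpha) = -((1+alpha)/2)*T.
alpha = 1, -(1+alpha)/2 = -1.0.
Gamma = -1.0 * -14.222222 = 14.2222

14.2222


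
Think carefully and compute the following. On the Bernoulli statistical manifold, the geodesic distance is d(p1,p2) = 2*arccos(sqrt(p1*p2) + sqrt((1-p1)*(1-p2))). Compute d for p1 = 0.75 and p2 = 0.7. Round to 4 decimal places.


Geodesic distance on Bernoulli manifold:
d(p1,p2) = 2*arccos(sqrt(p1*p2) + sqrt((1-p1)*(1-p2))).
sqrt(p1*p2) = sqrt(0.75*0.7) = 0.724569.
sqrt((1-p1)*(1-p2)) = sqrt(0.25*0.3) = 0.273861.
arg = 0.724569 + 0.273861 = 0.99843.
d = 2*arccos(0.99843) = 0.1121

0.1121


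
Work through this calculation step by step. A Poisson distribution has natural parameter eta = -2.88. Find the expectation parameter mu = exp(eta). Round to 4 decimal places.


Expectation parameter for Poisson exponential family:
mu = exp(eta).
eta = -2.88.
mu = exp(-2.88) = 0.0561

0.0561


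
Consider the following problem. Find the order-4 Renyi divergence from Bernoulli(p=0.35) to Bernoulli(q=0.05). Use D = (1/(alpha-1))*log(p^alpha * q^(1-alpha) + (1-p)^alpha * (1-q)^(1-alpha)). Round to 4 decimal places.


Renyi divergence of order alpha between Bernoulli distributions:
D = (1/(alpha-1))*log(p^alpha * q^(1-alpha) + (1-p)^alpha * (1-q)^(1-alpha)).
alpha = 4, p = 0.35, q = 0.05.
p^alpha * q^(1-alpha) = 0.35^4 * 0.05^-3 = 120.05.
(1-p)^alpha * (1-q)^(1-alpha) = 0.65^4 * 0.95^-3 = 0.208201.
sum = 120.05 + 0.208201 = 120.258201.
D = (1/3)*log(120.258201) = 1.5965

1.5965


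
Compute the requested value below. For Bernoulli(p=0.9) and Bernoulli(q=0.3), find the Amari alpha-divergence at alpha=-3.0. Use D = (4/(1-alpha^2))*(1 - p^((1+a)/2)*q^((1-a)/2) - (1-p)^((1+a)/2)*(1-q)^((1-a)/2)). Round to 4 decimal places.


Amari alpha-divergence:
D = (4/(1-alpha^2))*(1 - p^((1+a)/2)*q^((1-a)/2) - (1-p)^((1+a)/2)*(1-q)^((1-a)/2)).
alpha = -3.0, p = 0.9, q = 0.3.
e1 = (1+alpha)/2 = -1.0, e2 = (1-alpha)/2 = 2.0.
t1 = p^e1 * q^e2 = 0.9^-1.0 * 0.3^2.0 = 0.1.
t2 = (1-p)^e1 * (1-q)^e2 = 0.1^-1.0 * 0.7^2.0 = 4.9.
4/(1-alpha^2) = -0.5.
D = -0.5*(1 - 0.1 - 4.9) = 2.0000

2.0000


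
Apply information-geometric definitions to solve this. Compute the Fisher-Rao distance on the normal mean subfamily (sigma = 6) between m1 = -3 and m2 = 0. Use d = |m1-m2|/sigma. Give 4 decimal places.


On the fixed-variance normal subfamily, geodesic distance = |m1-m2|/sigma.
|-3 - 0| = 3.
sigma = 6.
d = 3/6 = 0.5000

0.5000


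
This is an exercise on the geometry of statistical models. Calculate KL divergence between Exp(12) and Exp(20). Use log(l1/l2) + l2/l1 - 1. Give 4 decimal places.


KL divergence for exponential family:
KL = log(l1/l2) + l2/l1 - 1.
log(12/20) = -0.510826.
20/12 = 1.666667.
KL = -0.510826 + 1.666667 - 1 = 0.1558

0.1558


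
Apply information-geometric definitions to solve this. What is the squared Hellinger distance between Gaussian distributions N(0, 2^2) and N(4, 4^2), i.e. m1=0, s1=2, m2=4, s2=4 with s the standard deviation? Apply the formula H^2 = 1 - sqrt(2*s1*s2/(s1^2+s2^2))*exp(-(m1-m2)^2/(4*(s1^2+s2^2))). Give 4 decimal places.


Squared Hellinger distance for Gaussians:
H^2 = 1 - sqrt(2*s1*s2/(s1^2+s2^2)) * exp(-(m1-m2)^2/(4*(s1^2+s2^2))).
s1^2 = 4, s2^2 = 16, s1^2+s2^2 = 20.
sqrt(2*2*4/(20)) = 0.894427.
(m1-m2)^2 = (-4)^2 = 16.
exp(-16/(4*20)) = exp(-0.2) = 0.818731.
H^2 = 1 - 0.894427*0.818731 = 0.2677

0.2677


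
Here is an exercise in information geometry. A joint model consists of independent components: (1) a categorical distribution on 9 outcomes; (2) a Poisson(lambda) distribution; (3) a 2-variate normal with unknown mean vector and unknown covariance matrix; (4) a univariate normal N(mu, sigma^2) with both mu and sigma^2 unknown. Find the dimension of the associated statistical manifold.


The dimension of a statistical manifold equals the number of free
(independent) real parameters of the model. For a product of independent
blocks the parameter counts add.
- categorical on 9 outcomes (probabilities sum to 1): 9-1 = 8.
- Poisson (lambda): 1.
- 2-variate normal: 2 (mean) + 2*3/2 = 3 (symmetric covariance) = 5.
- normal (mu, sigma^2): 2.
Total = 8 + 1 + 5 + 2 = 16.
Dimension = 16

16


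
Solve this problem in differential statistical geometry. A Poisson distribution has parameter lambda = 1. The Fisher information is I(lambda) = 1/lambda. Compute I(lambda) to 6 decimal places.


Fisher information for Poisson: I(lambda) = 1/lambda.
lambda = 1.
I(lambda) = 1/1 = 1.000000

1.000000


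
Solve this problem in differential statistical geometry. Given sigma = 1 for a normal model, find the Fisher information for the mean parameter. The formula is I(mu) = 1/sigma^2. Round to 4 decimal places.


The Fisher information for the mean of a normal distribution is I(mu) = 1/sigma^2.
sigma = 1, so sigma^2 = 1.
I(mu) = 1/1 = 1.0000

1.0000


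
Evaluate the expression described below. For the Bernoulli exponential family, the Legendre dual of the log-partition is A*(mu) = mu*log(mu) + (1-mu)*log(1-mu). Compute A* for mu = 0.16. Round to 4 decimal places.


Legendre transform for Bernoulli:
A*(mu) = mu*log(mu) + (1-mu)*log(1-mu).
mu = 0.16, 1-mu = 0.84.
mu*log(mu) = 0.16*log(0.16) = -0.293213.
(1-mu)*log(1-mu) = 0.84*log(0.84) = -0.146457.
A* = -0.293213 + -0.146457 = -0.4397

-0.4397


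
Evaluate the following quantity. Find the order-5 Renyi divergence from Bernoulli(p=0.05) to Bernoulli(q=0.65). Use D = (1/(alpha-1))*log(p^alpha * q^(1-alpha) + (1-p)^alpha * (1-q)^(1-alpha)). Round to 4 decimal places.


Renyi divergence of order alpha between Bernoulli distributions:
D = (1/(alpha-1))*log(p^alpha * q^(1-alpha) + (1-p)^alpha * (1-q)^(1-alpha)).
alpha = 5, p = 0.05, q = 0.65.
p^alpha * q^(1-alpha) = 0.05^5 * 0.65^-4 = 2e-06.
(1-p)^alpha * (1-q)^(1-alpha) = 0.95^5 * 0.35^-4 = 51.563911.
sum = 2e-06 + 51.563911 = 51.563913.
D = (1/4)*log(51.563913) = 0.9857

0.9857


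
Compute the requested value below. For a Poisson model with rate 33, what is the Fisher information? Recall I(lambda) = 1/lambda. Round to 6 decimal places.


Fisher information for Poisson: I(lambda) = 1/lambda.
lambda = 33.
I(lambda) = 1/33 = 0.030303

0.030303


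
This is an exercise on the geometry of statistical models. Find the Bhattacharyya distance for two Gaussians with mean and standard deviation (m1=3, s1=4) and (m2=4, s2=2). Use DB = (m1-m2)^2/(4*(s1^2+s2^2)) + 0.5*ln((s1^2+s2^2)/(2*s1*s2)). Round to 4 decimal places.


Bhattacharyya distance between two Gaussians:
DB = (m1-m2)^2/(4*(s1^2+s2^2)) + (1/2)*ln((s1^2+s2^2)/(2*s1*s2)).
(m1-m2)^2 = (-1)^2 = 1.
s1^2+s2^2 = 16 + 4 = 20.
term1 = 1/80 = 0.0125.
term2 = 0.5*ln(20/16.0) = 0.111572.
DB = 0.0125 + 0.111572 = 0.1241

0.1241


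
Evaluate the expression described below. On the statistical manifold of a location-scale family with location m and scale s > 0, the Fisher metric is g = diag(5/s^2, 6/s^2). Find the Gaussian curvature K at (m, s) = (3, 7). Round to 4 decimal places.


The metric has the form g = (A dm^2 + B ds^2)/s^2 with A = 5, B = 6.
Substitute u = sqrt(A/B)*m: g = B*(du^2 + ds^2)/s^2, i.e. B times the
Poincare upper half-plane metric, which has constant Gaussian curvature -1.
Scaling a 2D metric by a constant c divides the Gaussian curvature by c,
so K = -1/B = -1/(6) = -0.1667 everywhere (the point (m, s) = (3, 7) is irrelevant:
the curvature is constant).
The requested Gaussian curvature is K = -0.1667.

-0.1667


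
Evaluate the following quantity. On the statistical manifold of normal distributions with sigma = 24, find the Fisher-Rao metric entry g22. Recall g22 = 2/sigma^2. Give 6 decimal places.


For the 2-parameter normal family, the Fisher metric has:
  g11 = 1/sigma^2, g22 = 2/sigma^2.
sigma = 24, sigma^2 = 576.
g22 = 0.003472

0.003472


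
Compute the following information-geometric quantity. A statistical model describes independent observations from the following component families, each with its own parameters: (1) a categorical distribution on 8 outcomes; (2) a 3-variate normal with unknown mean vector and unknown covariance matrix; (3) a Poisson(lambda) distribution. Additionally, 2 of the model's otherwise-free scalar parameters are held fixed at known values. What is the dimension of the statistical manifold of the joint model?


The dimension of a statistical manifold equals the number of free
(independent) real parameters of the model. For a product of independent
blocks the parameter counts add.
- categorical on 8 outcomes (probabilities sum to 1): 8-1 = 7.
- 3-variate normal: 3 (mean) + 3*4/2 = 6 (symmetric covariance) = 9.
- Poisson (lambda): 1.
Total = 7 + 9 + 1 = 17.
2 parameter(s) fixed at known values: 17 - 2 = 15.
Dimension = 15

15


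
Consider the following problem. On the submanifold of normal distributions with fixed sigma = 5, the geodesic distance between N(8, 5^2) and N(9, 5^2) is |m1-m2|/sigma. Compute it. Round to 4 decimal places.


On the fixed-variance normal subfamily, geodesic distance = |m1-m2|/sigma.
|8 - 9| = 1.
sigma = 5.
d = 1/5 = 0.2000

0.2000


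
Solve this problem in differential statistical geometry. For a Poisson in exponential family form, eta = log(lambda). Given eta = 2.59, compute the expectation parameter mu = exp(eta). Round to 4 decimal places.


Expectation parameter for Poisson exponential family:
mu = exp(eta).
eta = 2.59.
mu = exp(2.59) = 13.3298

13.3298


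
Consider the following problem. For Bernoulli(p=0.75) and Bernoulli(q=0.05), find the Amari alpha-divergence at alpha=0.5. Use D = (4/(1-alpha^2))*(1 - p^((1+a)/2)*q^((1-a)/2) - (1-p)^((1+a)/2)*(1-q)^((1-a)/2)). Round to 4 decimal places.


Amari alpha-divergence:
D = (4/(1-alpha^2))*(1 - p^((1+a)/2)*q^((1-a)/2) - (1-p)^((1+a)/2)*(1-q)^((1-a)/2)).
alpha = 0.5, p = 0.75, q = 0.05.
e1 = (1+alpha)/2 = 0.75, e2 = (1-alpha)/2 = 0.25.
t1 = p^e1 * q^e2 = 0.75^0.75 * 0.05^0.25 = 0.3811.
t2 = (1-p)^e1 * (1-q)^e2 = 0.25^0.75 * 0.95^0.25 = 0.349049.
4/(1-alpha^2) = 5.333333.
D = 5.333333*(1 - 0.3811 - 0.349049) = 1.4392

1.4392


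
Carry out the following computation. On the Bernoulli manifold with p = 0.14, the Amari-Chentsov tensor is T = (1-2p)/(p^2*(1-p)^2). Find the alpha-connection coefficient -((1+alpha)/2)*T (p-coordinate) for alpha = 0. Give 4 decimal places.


Skewness (Amari-Chentsov) tensor: T = (1-2p)/(p^2*(1-p)^2).
p = 0.14, 1-2p = 0.72, p^2 = 0.0196, (1-p)^2 = 0.7396.
T = 0.72/(0.0196 * 0.7396) = 49.668326.
In the p-coordinate, Gamma^(alpha) = Gamma^(0) - (alpha/2)*T with Gamma^(0) = (1/2)*g'(p) = -T/2,
so Gamma^(alpha) = -((1+alpha)/2)*T.
alpha = 0, -(1+alpha)/2 = -0.5.
Gamma = -0.5 * 49.668326 = -24.8342

-24.8342


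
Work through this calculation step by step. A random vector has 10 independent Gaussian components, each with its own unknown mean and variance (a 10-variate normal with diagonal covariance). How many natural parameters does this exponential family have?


Exponential family dimension calculation:
Each univariate normal has two natural parameters (mu/sigma^2 and -1/(2 sigma^2)).
With 10 independent components, dim = 2 * 10 = 20.

20


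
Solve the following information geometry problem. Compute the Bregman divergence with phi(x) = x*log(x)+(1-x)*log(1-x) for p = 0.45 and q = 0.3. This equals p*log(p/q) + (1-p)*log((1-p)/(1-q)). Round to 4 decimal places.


Bregman divergence with negative entropy generator:
D = p*log(p/q) + (1-p)*log((1-p)/(1-q)).
p = 0.45, q = 0.3.
p*log(p/q) = 0.45*log(0.45/0.3) = 0.182459.
(1-p)*log((1-p)/(1-q)) = 0.55*log(0.55/0.7) = -0.132639.
D = 0.182459 + -0.132639 = 0.0498

0.0498


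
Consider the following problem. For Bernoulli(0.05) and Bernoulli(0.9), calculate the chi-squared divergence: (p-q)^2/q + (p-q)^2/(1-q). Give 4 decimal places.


Chi-squared divergence between Bernoulli distributions:
chi^2 = (p-q)^2/q + (p-q)^2/(1-q).
p = 0.05, q = 0.9, p-q = -0.85.
(p-q)^2 = 0.7225.
term1 = 0.7225/0.9 = 0.802778.
term2 = 0.7225/0.1 = 7.225.
chi^2 = 0.802778 + 7.225 = 8.0278

8.0278


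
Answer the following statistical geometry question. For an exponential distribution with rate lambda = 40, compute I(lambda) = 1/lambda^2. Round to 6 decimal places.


Fisher information for exponential: I(lambda) = 1/lambda^2.
lambda = 40, lambda^2 = 1600.
I = 1/1600 = 0.000625

0.000625


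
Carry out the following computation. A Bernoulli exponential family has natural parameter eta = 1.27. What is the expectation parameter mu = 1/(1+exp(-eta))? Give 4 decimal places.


Dual coordinate (expectation parameter) for Bernoulli:
mu = 1/(1+exp(-eta)).
eta = 1.27.
exp(-eta) = exp(-1.27) = 0.280832.
mu = 1/(1+0.280832) = 0.7807

0.7807


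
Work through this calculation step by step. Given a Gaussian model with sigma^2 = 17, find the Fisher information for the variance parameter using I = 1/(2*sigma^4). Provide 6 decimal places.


Fisher information for variance: I(sigma^2) = 1/(2*sigma^4).
sigma^2 = 17, so sigma^4 = 289.
I = 1/(2*289) = 1/578 = 0.001730

0.001730


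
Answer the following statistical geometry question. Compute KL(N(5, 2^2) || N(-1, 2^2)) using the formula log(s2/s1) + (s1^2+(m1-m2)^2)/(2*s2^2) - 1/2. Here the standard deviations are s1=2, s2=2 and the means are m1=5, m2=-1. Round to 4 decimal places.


KL divergence between normal distributions:
KL = log(s2/s1) + (s1^2 + (m1-m2)^2)/(2*s2^2) - 1/2.
log(2/2) = 0.0.
(2^2 + (5--1)^2)/(2*2^2) = (4 + 36)/8 = 5.0.
KL = 0.0 + 5.0 - 0.5 = 4.5000

4.5000


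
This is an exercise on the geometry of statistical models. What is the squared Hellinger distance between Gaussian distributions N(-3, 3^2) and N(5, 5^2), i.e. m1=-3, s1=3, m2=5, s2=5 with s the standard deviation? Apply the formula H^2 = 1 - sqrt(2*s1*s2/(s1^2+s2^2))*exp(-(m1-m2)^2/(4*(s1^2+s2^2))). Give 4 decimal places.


Squared Hellinger distance for Gaussians:
H^2 = 1 - sqrt(2*s1*s2/(s1^2+s2^2)) * exp(-(m1-m2)^2/(4*(s1^2+s2^2))).
s1^2 = 9, s2^2 = 25, s1^2+s2^2 = 34.
sqrt(2*3*5/(34)) = 0.939336.
(m1-m2)^2 = (-8)^2 = 64.
exp(-64/(4*34)) = exp(-0.470588) = 0.624635.
H^2 = 1 - 0.939336*0.624635 = 0.4133

0.4133


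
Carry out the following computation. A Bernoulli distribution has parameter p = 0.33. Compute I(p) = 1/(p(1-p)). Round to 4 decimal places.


For Bernoulli(p), Fisher information is I(p) = 1/(p*(1-p)).
p = 0.33, 1-p = 0.67.
p*(1-p) = 0.2211.
I(p) = 1/0.2211 = 4.5228

4.5228


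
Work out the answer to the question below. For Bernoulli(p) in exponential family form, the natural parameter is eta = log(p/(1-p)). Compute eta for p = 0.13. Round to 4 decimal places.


Natural parameter for Bernoulli: eta = log(p/(1-p)).
p = 0.13, 1-p = 0.87.
p/(1-p) = 0.149425.
eta = log(0.149425) = -1.9010

-1.9010


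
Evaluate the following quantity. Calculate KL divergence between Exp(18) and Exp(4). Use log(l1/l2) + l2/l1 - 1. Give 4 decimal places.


KL divergence for exponential family:
KL = log(l1/l2) + l2/l1 - 1.
log(18/4) = 1.504077.
4/18 = 0.222222.
KL = 1.504077 + 0.222222 - 1 = 0.7263

0.7263


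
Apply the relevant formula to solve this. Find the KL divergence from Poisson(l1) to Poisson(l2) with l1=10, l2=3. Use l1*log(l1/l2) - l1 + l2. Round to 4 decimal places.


KL divergence for Poisson:
KL = l1*log(l1/l2) - l1 + l2.
l1 = 10, l2 = 3.
log(10/3) = 1.203973.
l1*log(l1/l2) = 10 * 1.203973 = 12.039728.
KL = 12.039728 - 10 + 3 = 5.0397

5.0397


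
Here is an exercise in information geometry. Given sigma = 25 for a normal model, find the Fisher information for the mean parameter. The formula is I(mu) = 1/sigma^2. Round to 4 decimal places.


The Fisher information for the mean of a normal distribution is I(mu) = 1/sigma^2.
sigma = 25, so sigma^2 = 625.
I(mu) = 1/625 = 0.0016

0.0016


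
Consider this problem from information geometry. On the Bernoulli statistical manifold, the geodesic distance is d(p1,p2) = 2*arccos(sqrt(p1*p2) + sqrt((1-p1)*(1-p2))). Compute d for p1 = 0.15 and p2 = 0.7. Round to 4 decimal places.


Geodesic distance on Bernoulli manifold:
d(p1,p2) = 2*arccos(sqrt(p1*p2) + sqrt((1-p1)*(1-p2))).
sqrt(p1*p2) = sqrt(0.15*0.7) = 0.324037.
sqrt((1-p1)*(1-p2)) = sqrt(0.85*0.3) = 0.504975.
arg = 0.324037 + 0.504975 = 0.829012.
d = 2*arccos(0.829012) = 1.1869

1.1869


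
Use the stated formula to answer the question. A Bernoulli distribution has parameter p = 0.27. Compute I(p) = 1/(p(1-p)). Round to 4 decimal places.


For Bernoulli(p), Fisher information is I(p) = 1/(p*(1-p)).
p = 0.27, 1-p = 0.73.
p*(1-p) = 0.1971.
I(p) = 1/0.1971 = 5.0736

5.0736


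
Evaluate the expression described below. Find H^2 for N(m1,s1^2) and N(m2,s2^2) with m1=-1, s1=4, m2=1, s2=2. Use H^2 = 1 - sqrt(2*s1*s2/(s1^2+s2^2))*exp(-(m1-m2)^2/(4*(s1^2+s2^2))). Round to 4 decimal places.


Squared Hellinger distance for Gaussians:
H^2 = 1 - sqrt(2*s1*s2/(s1^2+s2^2)) * exp(-(m1-m2)^2/(4*(s1^2+s2^2))).
s1^2 = 16, s2^2 = 4, s1^2+s2^2 = 20.
sqrt(2*4*2/(20)) = 0.894427.
(m1-m2)^2 = (-2)^2 = 4.
exp(-4/(4*20)) = exp(-0.05) = 0.951229.
H^2 = 1 - 0.894427*0.951229 = 0.1492

0.1492


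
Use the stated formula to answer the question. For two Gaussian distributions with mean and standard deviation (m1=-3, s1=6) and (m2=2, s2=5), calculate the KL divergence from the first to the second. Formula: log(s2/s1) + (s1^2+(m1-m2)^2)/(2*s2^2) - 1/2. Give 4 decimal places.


KL divergence between normal distributions:
KL = log(s2/s1) + (s1^2 + (m1-m2)^2)/(2*s2^2) - 1/2.
log(5/6) = -0.182322.
(6^2 + (-3-2)^2)/(2*5^2) = (36 + 25)/50 = 1.22.
KL = -0.182322 + 1.22 - 0.5 = 0.5377

0.5377


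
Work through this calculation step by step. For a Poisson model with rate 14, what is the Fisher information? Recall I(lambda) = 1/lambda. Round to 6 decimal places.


Fisher information for Poisson: I(lambda) = 1/lambda.
lambda = 14.
I(lambda) = 1/14 = 0.071429

0.071429


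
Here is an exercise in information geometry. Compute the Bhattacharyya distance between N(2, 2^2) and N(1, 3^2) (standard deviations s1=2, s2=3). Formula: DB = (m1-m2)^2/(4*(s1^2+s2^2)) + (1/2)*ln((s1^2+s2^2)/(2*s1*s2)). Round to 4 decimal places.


Bhattacharyya distance between two Gaussians:
DB = (m1-m2)^2/(4*(s1^2+s2^2)) + (1/2)*ln((s1^2+s2^2)/(2*s1*s2)).
(m1-m2)^2 = (1)^2 = 1.
s1^2+s2^2 = 4 + 9 = 13.
term1 = 1/52 = 0.019231.
term2 = 0.5*ln(13/12.0) = 0.040021.
DB = 0.019231 + 0.040021 = 0.0593

0.0593


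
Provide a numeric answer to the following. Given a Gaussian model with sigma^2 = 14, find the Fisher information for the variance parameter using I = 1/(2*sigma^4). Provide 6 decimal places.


Fisher information for variance: I(sigma^2) = 1/(2*sigma^4).
sigma^2 = 14, so sigma^4 = 196.
I = 1/(2*196) = 1/392 = 0.002551

0.002551


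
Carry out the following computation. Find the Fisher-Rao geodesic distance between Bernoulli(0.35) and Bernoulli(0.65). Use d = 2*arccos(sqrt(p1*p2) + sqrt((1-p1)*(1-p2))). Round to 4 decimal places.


Geodesic distance on Bernoulli manifold:
d(p1,p2) = 2*arccos(sqrt(p1*p2) + sqrt((1-p1)*(1-p2))).
sqrt(p1*p2) = sqrt(0.35*0.65) = 0.47697.
sqrt((1-p1)*(1-p2)) = sqrt(0.65*0.35) = 0.47697.
arg = 0.47697 + 0.47697 = 0.953939.
d = 2*arccos(0.953939) = 0.6094

0.6094


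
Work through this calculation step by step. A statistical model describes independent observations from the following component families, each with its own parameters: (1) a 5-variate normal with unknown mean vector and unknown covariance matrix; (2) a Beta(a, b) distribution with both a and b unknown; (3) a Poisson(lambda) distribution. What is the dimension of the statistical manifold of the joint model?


The dimension of a statistical manifold equals the number of free
(independent) real parameters of the model. For a product of independent
blocks the parameter counts add.
- 5-variate normal: 5 (mean) + 5*6/2 = 15 (symmetric covariance) = 20.
- Beta (a, b): 2.
- Poisson (lambda): 1.
Total = 20 + 2 + 1 = 23.
Dimension = 23

23


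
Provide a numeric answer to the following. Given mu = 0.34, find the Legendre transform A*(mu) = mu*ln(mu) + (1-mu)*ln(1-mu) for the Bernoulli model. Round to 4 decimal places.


Legendre transform for Bernoulli:
A*(mu) = mu*log(mu) + (1-mu)*log(1-mu).
mu = 0.34, 1-mu = 0.66.
mu*log(mu) = 0.34*log(0.34) = -0.366795.
(1-mu)*log(1-mu) = 0.66*log(0.66) = -0.27424.
A* = -0.366795 + -0.27424 = -0.6410

-0.6410


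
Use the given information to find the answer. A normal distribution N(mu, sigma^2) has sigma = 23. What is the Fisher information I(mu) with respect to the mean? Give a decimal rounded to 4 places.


The Fisher information for the mean of a normal distribution is I(mu) = 1/sigma^2.
sigma = 23, so sigma^2 = 529.
I(mu) = 1/529 = 0.0019

0.0019


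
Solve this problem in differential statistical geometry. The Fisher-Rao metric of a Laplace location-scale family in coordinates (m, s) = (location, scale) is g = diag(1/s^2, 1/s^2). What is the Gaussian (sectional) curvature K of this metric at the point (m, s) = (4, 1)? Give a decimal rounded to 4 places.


The metric has the form g = (A dm^2 + B ds^2)/s^2 with A = 1, B = 1.
Substitute u = sqrt(A/B)*m: g = B*(du^2 + ds^2)/s^2, i.e. B times the
Poincare upper half-plane metric, which has constant Gaussian curvature -1.
Scaling a 2D metric by a constant c divides the Gaussian curvature by c,
so K = -1/B = -1/(1) = -1.0000 everywhere (the point (m, s) = (4, 1) is irrelevant:
the curvature is constant).
The requested Gaussian curvature is K = -1.0000.

-1.0000
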